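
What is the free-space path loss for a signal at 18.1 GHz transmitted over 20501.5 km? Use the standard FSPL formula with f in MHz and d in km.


f = 18.1 GHz = 18100.0000 MHz
d = 20501.5 km
FSPL = 32.44 + 20*log10(18100.0000) + 20*log10(20501.5)
FSPL = 32.44 + 85.1536 + 86.2357
FSPL = 203.8293 dB

203.8293 dB


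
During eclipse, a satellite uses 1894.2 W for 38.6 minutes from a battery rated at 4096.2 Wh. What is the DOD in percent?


E_used = P * t / 60 = 1894.2 * 38.6 / 60 = 1218.6020 Wh
DOD = E_used / E_total * 100 = 1218.6020 / 4096.2 * 100
DOD = 29.7496 %

29.7496 %


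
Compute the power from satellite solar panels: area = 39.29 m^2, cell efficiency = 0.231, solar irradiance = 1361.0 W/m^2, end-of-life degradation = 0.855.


P = area * eta * S * degradation
P = 39.29 * 0.231 * 1361.0 * 0.855
P = 10561.3211 W

10561.3211 W


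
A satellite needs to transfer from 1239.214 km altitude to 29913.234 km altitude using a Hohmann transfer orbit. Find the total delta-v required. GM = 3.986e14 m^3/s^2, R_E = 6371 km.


r1 = 7610.2140 km = 7.610214e+06 m
r2 = 36284.2340 km = 3.6284234e+07 m
dv1 = sqrt(mu/r1)*(sqrt(2*r2/(r1+r2)) - 1) = 2068.2992 m/s
dv2 = sqrt(mu/r2)*(1 - sqrt(2*r1/(r1+r2))) = 1362.7127 m/s
total dv = |dv1| + |dv2| = 2068.2992 + 1362.7127 = 3431.0119 m/s = 3.4310 km/s

3.4310 km/s


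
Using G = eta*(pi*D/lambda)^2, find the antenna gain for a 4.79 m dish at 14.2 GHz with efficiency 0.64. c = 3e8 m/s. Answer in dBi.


lambda = c/f = 3e8 / 1.42e+10 = 0.02112676 m
G = eta*(pi*D/lambda)^2 = 0.64*(pi*4.79/0.02112676)^2
G = 324701.9715 (linear)
G = 10*log10(324701.9715) = 55.1148 dBi

55.1148 dBi


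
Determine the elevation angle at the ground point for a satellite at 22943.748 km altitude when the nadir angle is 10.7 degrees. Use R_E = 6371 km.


r = R_E + alt = 29314.7480 km
Law of sines in the satellite / Earth-center / ground-point triangle:
  sin(nadir)/R_E = sin(90 + el)/r  =>  cos(el) = (r/R_E)*sin(nadir)
cos(el) = (29314.7480 / 6371.0000) * sin(10.7 deg) = 0.8543039
el = arccos(0.8543039) = 31.3171 deg
(Earth-central angle = 90 - nadir - el = 47.9829 deg)

31.3171 degrees


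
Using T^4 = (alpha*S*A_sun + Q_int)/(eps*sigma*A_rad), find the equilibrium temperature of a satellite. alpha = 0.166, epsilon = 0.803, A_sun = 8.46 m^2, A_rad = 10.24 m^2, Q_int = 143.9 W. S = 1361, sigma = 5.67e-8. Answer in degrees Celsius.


Numerator = alpha*S*A_sun + Q_int = 0.166*1361*8.46 + 143.9 = 2055.2340 W
Denominator = eps*sigma*A_rad = 0.803*5.67e-8*10.24 = 4.6622822e-07 W/K^4
T^4 = 4.4082144e+09 K^4
T = 257.6711 K = -15.4789 C

-15.4789 degrees Celsius


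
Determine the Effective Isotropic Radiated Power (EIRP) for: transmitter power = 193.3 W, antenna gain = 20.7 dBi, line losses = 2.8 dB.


Pt = 193.3 W = 22.8623 dBW
EIRP = Pt_dBW + Gt - losses = 22.8623 + 20.7 - 2.8 = 40.7623 dBW

40.7623 dBW


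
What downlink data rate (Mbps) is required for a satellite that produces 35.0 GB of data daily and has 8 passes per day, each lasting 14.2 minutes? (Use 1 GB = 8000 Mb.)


total contact time = 8 * 14.2 * 60 = 6816.0000 s
data = 35.0 GB = 280000.0000 Mb
rate = 280000.0000 / 6816.0000 = 41.0798 Mbps

41.0798 Mbps


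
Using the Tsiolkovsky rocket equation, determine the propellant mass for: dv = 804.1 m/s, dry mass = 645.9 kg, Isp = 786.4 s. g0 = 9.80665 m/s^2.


ve = Isp * g0 = 786.4 * 9.80665 = 7711.949560 m/s
mass ratio = exp(dv/ve) = exp(804.1/7711.949560) = 1.10989649
m_prop = m_dry * (mr - 1) = 645.9 * (1.10989649 - 1)
m_prop = 70.9821 kg

70.9821 kg


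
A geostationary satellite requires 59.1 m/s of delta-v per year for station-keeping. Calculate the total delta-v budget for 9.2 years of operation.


dV = rate * years = 59.1 * 9.2
dV = 543.7200 m/s

543.7200 m/s


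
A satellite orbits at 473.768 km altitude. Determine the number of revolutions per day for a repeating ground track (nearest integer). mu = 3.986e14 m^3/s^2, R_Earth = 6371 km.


r = 6.844768e+06 m
T = 2*pi*sqrt(r^3/mu) = 5635.7189 s = 93.9286 min
revs/day = 1440 / 93.9286 = 15.3308
Rounded: 15 revolutions per day

15 revolutions per day


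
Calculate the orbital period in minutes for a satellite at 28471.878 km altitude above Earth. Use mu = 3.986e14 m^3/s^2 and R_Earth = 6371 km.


r = 34842.8780 km = 3.4842878e+07 m
T = 2*pi*sqrt(r^3/mu) = 2*pi*sqrt(4.2300165e+22 / 3.986e14)
T = 64726.5191 s = 1078.7753 min

1078.7753 minutes


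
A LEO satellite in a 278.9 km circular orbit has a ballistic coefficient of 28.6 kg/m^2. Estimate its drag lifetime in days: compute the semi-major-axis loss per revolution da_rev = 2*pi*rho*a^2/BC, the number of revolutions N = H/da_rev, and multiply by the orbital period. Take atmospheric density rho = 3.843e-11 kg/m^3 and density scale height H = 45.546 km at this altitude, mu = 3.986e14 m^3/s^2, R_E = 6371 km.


a = R_E + alt = 6649.9000 km = 6.6499e+06 m
da_rev = 2*pi*rho*a^2/BC = 2*pi*3.843e-11*(6.6499e+06)^2/28.6 = 373.348533 m per revolution
N = H/da_rev = 45546.0000 m / 373.348533 m = 121.9932 revolutions
P = 2*pi*sqrt(a^3/mu) = 5396.7698 s
lifetime = N*P = 121.9932 * 5396.7698 = 658369.4738 s = 7.6200 days

7.6200 days


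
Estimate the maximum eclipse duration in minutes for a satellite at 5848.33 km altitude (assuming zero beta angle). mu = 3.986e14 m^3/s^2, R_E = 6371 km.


r = 12219.3300 km
T = 224.0428 min
Eclipse fraction = arcsin(R_E/r)/pi = arcsin(6371.0000/12219.3300)/pi
= arcsin(0.521387)/pi = 0.1745852
Eclipse duration = 0.1745852 * 224.0428 = 39.1146 min

39.1146 minutes


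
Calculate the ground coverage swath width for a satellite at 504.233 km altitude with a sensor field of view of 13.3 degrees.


FOV = 13.3 deg = 0.2321288 rad
swath = 2 * alt * tan(FOV/2) = 2 * 504.233 * tan(0.1160644)
swath = 2 * 504.233 * 0.1165884
swath = 117.5754 km

117.5754 km


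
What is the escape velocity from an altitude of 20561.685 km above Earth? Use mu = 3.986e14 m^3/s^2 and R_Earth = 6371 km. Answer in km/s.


r = 6371.0 + 20561.685 = 26932.6850 km = 2.6932685e+07 m
v_esc = sqrt(2*mu/r) = sqrt(2*3.986e14 / 2.6932685e+07)
v_esc = 5440.5627 m/s = 5.4406 km/s

5.4406 km/s


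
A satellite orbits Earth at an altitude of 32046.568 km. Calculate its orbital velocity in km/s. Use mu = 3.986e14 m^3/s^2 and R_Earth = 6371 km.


r = R_E + alt = 6371.0 + 32046.568 = 38417.5680 km = 3.8417568e+07 m
v = sqrt(mu/r) = sqrt(3.986e14 / 3.8417568e+07) = 3221.0963 m/s = 3.2211 km/s

3.2211 km/s


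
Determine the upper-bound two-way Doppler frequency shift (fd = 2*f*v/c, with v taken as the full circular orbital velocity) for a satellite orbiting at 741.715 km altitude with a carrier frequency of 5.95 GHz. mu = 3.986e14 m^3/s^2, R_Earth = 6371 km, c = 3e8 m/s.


r = 7.112715e+06 m
v = sqrt(mu/r) = 7486.0193 m/s (worst-case radial velocity)
f = 5.95 GHz = 5.95e+09 Hz
fd = 2*f*v/c = 2*5.95e+09*7486.0193/3.0e+08
fd = 296945.4330 Hz

296945.4330 Hz


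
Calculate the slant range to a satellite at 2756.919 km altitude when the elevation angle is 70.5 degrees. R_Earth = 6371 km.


h = 2756.919 km, el = 70.5 deg
d = -R_E*sin(el) + sqrt((R_E*sin(el))^2 + 2*R_E*h + h^2)
d = -6371.0000*sin(1.2305) + sqrt((6371.0000*0.9426415)^2 + 2*6371.0000*2756.919 + 2756.919^2)
d = 2871.1491 km

2871.1491 km


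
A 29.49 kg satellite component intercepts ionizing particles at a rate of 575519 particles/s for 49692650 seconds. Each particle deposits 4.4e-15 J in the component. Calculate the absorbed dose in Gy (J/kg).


Total energy deposited = rate * time * E_per
  = 575519 * 49692650 * 4.4e-15 = 0.1258359 J
Dose = E_total / mass = 0.1258359 / 29.49
Dose = 0.00426707 Gy

0.0043 Gy


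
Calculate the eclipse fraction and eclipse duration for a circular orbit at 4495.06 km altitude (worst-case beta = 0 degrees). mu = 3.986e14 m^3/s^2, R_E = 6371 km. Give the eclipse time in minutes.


r = 10866.0600 km
T = 187.8746 min
Eclipse fraction = arcsin(R_E/r)/pi = arcsin(6371.0000/10866.0600)/pi
= arcsin(0.5863211)/pi = 0.1994243
Eclipse duration = 0.1994243 * 187.8746 = 37.4668 min

37.4668 minutes


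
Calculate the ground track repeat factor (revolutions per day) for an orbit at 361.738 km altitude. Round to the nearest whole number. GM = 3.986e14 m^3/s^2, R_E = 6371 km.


r = 6.732738e+06 m
T = 2*pi*sqrt(r^3/mu) = 5497.9248 s = 91.6321 min
revs/day = 1440 / 91.6321 = 15.7150
Rounded: 16 revolutions per day

16 revolutions per day


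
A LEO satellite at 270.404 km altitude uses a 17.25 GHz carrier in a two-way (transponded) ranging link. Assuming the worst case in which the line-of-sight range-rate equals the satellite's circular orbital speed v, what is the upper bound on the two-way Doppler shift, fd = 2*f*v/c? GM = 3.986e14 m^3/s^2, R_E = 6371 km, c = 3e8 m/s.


r = 6.641404e+06 m
v = sqrt(mu/r) = 7747.0917 m/s (worst-case radial velocity)
f = 17.25 GHz = 1.725e+10 Hz
fd = 2*f*v/c = 2*1.725e+10*7747.0917/3.0e+08
fd = 890915.5473 Hz

890915.5473 Hz


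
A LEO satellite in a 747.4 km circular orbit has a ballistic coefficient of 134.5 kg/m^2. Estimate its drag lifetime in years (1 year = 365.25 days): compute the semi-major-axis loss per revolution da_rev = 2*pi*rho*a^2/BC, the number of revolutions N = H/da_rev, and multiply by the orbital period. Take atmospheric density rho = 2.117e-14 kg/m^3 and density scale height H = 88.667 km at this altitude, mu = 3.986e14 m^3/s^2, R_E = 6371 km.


a = R_E + alt = 7118.4000 km = 7.1184e+06 m
da_rev = 2*pi*rho*a^2/BC = 2*pi*2.117e-14*(7.1184e+06)^2/134.5 = 0.0501121711 m per revolution
N = H/da_rev = 88667.0000 m / 0.0501121711 m = 1.7693706e+06 revolutions
P = 2*pi*sqrt(a^3/mu) = 5977.0213 s
lifetime = N*P = 1.7693706e+06 * 5977.0213 = 1.0575566e+10 s = 122402.3785 days
years = 122402.3785 / 365.25 = 335.1194 years

335.1194 years


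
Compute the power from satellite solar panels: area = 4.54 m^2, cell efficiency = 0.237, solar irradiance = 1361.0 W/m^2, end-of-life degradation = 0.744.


P = area * eta * S * degradation
P = 4.54 * 0.237 * 1361.0 * 0.744
P = 1089.5201 W

1089.5201 W


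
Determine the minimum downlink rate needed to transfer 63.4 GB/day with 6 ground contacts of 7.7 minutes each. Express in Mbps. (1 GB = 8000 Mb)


total contact time = 6 * 7.7 * 60 = 2772.0000 s
data = 63.4 GB = 507200.0000 Mb
rate = 507200.0000 / 2772.0000 = 182.9726 Mbps

182.9726 Mbps


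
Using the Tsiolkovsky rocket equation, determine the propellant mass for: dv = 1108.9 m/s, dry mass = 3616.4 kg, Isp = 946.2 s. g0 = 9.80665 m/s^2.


ve = Isp * g0 = 946.2 * 9.80665 = 9279.052230 m/s
mass ratio = exp(dv/ve) = exp(1108.9/9279.052230) = 1.12693971
m_prop = m_dry * (mr - 1) = 3616.4 * (1.12693971 - 1)
m_prop = 459.0648 kg

459.0648 kg


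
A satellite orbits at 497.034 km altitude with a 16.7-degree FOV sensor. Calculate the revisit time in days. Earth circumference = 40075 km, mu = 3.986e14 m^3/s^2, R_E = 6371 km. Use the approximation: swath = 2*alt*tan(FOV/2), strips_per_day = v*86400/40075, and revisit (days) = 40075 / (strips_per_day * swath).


swath = 2*497.034*tan(0.145735) = 145.9049 km
v = sqrt(mu/r) = 7618.2010 m/s = 7.6182 km/s
strips/day = v*86400/40075 = 7.6182*86400/40075 = 16.4245
coverage/day = strips * swath = 16.4245 * 145.9049 = 2396.4177 km
revisit = 40075 / 2396.4177 = 16.7229 days

16.7229 days


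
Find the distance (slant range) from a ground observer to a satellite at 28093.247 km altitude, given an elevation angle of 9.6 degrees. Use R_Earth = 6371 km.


h = 28093.247 km, el = 9.6 deg
d = -R_E*sin(el) + sqrt((R_E*sin(el))^2 + 2*R_E*h + h^2)
d = -6371.0000*sin(0.1675516) + sqrt((6371.0000*0.1667687)^2 + 2*6371.0000*28093.247 + 28093.247^2)
d = 32824.4393 km

32824.4393 km


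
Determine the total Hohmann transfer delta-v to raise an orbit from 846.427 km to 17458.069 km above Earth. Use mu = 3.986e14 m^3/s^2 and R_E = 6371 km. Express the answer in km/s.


r1 = 7217.4270 km = 7.217427e+06 m
r2 = 23829.0690 km = 2.3829069e+07 m
dv1 = sqrt(mu/r1)*(sqrt(2*r2/(r1+r2)) - 1) = 1775.9402 m/s
dv2 = sqrt(mu/r2)*(1 - sqrt(2*r1/(r1+r2))) = 1301.1379 m/s
total dv = |dv1| + |dv2| = 1775.9402 + 1301.1379 = 3077.0782 m/s = 3.0771 km/s

3.0771 km/s


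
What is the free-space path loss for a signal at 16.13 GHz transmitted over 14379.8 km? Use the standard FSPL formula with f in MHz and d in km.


f = 16.13 GHz = 16130.0000 MHz
d = 14379.8 km
FSPL = 32.44 + 20*log10(16130.0000) + 20*log10(14379.8)
FSPL = 32.44 + 84.1527 + 83.1551
FSPL = 199.7477 dB

199.7477 dB


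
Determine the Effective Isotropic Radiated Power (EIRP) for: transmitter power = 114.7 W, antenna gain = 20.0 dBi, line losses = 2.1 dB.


Pt = 114.7 W = 20.5956 dBW
EIRP = Pt_dBW + Gt - losses = 20.5956 + 20.0 - 2.1 = 38.4956 dBW

38.4956 dBW


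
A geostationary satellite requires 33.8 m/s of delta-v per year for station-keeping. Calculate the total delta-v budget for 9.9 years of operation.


dV = rate * years = 33.8 * 9.9
dV = 334.6200 m/s

334.6200 m/s


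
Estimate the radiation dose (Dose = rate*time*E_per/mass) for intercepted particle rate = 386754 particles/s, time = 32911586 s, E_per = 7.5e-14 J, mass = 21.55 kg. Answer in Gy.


Total energy deposited = rate * time * E_per
  = 386754 * 32911586 * 7.5e-14 = 0.9546516 J
Dose = E_total / mass = 0.9546516 / 21.55
Dose = 0.04429938 Gy

0.0443 Gy


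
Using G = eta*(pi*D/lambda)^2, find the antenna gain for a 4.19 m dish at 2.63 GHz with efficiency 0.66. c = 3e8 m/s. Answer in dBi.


lambda = c/f = 3e8 / 2.63e+09 = 0.1140684 m
G = eta*(pi*D/lambda)^2 = 0.66*(pi*4.19/0.1140684)^2
G = 8789.0253 (linear)
G = 10*log10(8789.0253) = 39.4394 dBi

39.4394 dBi


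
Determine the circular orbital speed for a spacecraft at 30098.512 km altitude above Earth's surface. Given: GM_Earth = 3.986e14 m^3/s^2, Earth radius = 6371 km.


r = R_E + alt = 6371.0 + 30098.512 = 36469.5120 km = 3.6469512e+07 m
v = sqrt(mu/r) = sqrt(3.986e14 / 3.6469512e+07) = 3306.0063 m/s = 3.3060 km/s

3.3060 km/s


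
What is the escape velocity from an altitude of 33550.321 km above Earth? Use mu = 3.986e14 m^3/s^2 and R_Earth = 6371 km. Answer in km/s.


r = 6371.0 + 33550.321 = 39921.3210 km = 3.9921321e+07 m
v_esc = sqrt(2*mu/r) = sqrt(2*3.986e14 / 3.9921321e+07)
v_esc = 4468.6999 m/s = 4.4687 km/s

4.4687 km/s


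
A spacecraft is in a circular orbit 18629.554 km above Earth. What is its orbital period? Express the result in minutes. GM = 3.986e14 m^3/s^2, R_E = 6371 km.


r = 25000.5540 km = 2.5000554e+07 m
T = 2*pi*sqrt(r^3/mu) = 2*pi*sqrt(1.5626039e+22 / 3.986e14)
T = 39340.1191 s = 655.6687 min

655.6687 minutes


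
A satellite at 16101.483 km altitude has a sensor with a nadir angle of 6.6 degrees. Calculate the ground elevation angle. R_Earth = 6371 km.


r = R_E + alt = 22472.4830 km
Law of sines in the satellite / Earth-center / ground-point triangle:
  sin(nadir)/R_E = sin(90 + el)/r  =>  cos(el) = (r/R_E)*sin(nadir)
cos(el) = (22472.4830 / 6371.0000) * sin(6.6 deg) = 0.4054188
el = arccos(0.4054188) = 66.0826 deg
(Earth-central angle = 90 - nadir - el = 17.3174 deg)

66.0826 degrees


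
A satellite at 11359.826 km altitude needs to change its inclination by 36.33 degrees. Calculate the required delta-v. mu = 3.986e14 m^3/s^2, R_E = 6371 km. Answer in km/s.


r = 17730.8260 km = 1.7730826e+07 m
V = sqrt(mu/r) = 4741.3734 m/s
di = 36.33 deg = 0.6340781 rad
dV = 2*V*sin(di/2) = 2*4741.3734*sin(0.3170391)
dV = 2956.2895 m/s = 2.9563 km/s

2.9563 km/s


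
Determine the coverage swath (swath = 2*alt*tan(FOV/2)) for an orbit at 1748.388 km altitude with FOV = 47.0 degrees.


FOV = 47.0 deg = 0.8203047 rad
swath = 2 * alt * tan(FOV/2) = 2 * 1748.388 * tan(0.4101524)
swath = 2 * 1748.388 * 0.4348124
swath = 1520.4415 km

1520.4415 km


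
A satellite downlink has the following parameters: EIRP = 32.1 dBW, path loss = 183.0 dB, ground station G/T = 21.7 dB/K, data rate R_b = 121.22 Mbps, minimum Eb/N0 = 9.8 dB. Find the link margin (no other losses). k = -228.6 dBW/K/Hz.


C/N0 = EIRP - FSPL + G/T - k = 32.1 - 183.0 + 21.7 - (-228.6)
C/N0 = 99.4000 dB-Hz
R_b = 121.22 Mbps = 1.2122e+08 bps -> 10*log10(R_b) = 80.8357 dB-Hz
Eb/N0 = C/N0 - 10*log10(R_b) = 99.4000 - 80.8357 = 18.5643 dB
Margin = Eb/N0 - Eb/N0_req = 18.5643 - 9.8 = 8.7643 dB (link closes)

8.7643 dB


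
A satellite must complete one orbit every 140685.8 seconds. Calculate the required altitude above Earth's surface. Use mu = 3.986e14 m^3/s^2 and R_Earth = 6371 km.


T = 140685.8 s
r = (mu*T^2/(4*pi^2))^(1/3) = (3.986e14 * 140685.8^2 / (4*pi^2))^(1/3)
r = 5.8464561e+07 m = 58464.5613 km
alt = r - R_E = 58464.5613 - 6371 = 52093.5613 km

52093.5613 km


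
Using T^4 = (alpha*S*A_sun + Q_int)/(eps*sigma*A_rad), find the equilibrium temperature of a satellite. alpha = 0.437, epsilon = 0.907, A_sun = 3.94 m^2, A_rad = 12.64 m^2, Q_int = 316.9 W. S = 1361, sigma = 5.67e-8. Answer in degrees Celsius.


Numerator = alpha*S*A_sun + Q_int = 0.437*1361*3.94 + 316.9 = 2660.2426 W
Denominator = eps*sigma*A_rad = 0.907*5.67e-8*12.64 = 6.5003602e-07 W/K^4
T^4 = 4.0924541e+09 K^4
T = 252.9274 K = -20.2226 C

-20.2226 degrees Celsius


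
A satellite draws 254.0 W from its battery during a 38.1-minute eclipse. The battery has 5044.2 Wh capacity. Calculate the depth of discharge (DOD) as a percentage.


E_used = P * t / 60 = 254.0 * 38.1 / 60 = 161.2900 Wh
DOD = E_used / E_total * 100 = 161.2900 / 5044.2 * 100
DOD = 3.1975 %

3.1975 %


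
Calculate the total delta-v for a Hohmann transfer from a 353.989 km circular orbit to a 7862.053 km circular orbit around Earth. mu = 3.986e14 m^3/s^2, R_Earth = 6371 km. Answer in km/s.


r1 = 6724.9890 km = 6.724989e+06 m
r2 = 14233.0530 km = 1.4233053e+07 m
dv1 = sqrt(mu/r1)*(sqrt(2*r2/(r1+r2)) - 1) = 1273.6633 m/s
dv2 = sqrt(mu/r2)*(1 - sqrt(2*r1/(r1+r2))) = 1052.5909 m/s
total dv = |dv1| + |dv2| = 1273.6633 + 1052.5909 = 2326.2542 m/s = 2.3263 km/s

2.3263 km/s


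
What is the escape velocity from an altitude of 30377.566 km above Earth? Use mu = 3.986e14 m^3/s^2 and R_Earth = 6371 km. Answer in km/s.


r = 6371.0 + 30377.566 = 36748.5660 km = 3.6748566e+07 m
v_esc = sqrt(2*mu/r) = sqrt(2*3.986e14 / 3.6748566e+07)
v_esc = 4657.6135 m/s = 4.6576 km/s

4.6576 km/s


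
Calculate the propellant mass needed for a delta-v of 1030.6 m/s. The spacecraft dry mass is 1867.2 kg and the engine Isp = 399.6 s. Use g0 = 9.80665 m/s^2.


ve = Isp * g0 = 399.6 * 9.80665 = 3918.737340 m/s
mass ratio = exp(dv/ve) = exp(1030.6/3918.737340) = 1.30081745
m_prop = m_dry * (mr - 1) = 1867.2 * (1.30081745 - 1)
m_prop = 561.6863 kg

561.6863 kg


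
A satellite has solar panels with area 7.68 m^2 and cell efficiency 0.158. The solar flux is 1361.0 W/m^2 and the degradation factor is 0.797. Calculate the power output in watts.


P = area * eta * S * degradation
P = 7.68 * 0.158 * 1361.0 * 0.797
P = 1316.2390 W

1316.2390 W


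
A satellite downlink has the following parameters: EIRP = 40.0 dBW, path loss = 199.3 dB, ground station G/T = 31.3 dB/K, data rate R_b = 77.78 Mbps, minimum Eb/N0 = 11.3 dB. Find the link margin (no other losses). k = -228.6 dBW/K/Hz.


C/N0 = EIRP - FSPL + G/T - k = 40.0 - 199.3 + 31.3 - (-228.6)
C/N0 = 100.6000 dB-Hz
R_b = 77.78 Mbps = 7.778e+07 bps -> 10*log10(R_b) = 78.9087 dB-Hz
Eb/N0 = C/N0 - 10*log10(R_b) = 100.6000 - 78.9087 = 21.6913 dB
Margin = Eb/N0 - Eb/N0_req = 21.6913 - 11.3 = 10.3913 dB (link closes)

10.3913 dB


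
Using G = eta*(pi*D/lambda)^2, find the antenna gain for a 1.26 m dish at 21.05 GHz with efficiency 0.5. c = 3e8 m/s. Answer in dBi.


lambda = c/f = 3e8 / 2.105e+10 = 0.01425178 m
G = eta*(pi*D/lambda)^2 = 0.5*(pi*1.26/0.01425178)^2
G = 38572.0331 (linear)
G = 10*log10(38572.0331) = 45.8627 dBi

45.8627 dBi


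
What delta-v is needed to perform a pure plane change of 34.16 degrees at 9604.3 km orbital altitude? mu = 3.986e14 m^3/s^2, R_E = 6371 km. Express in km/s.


r = 15975.3000 km = 1.59753e+07 m
V = sqrt(mu/r) = 4995.0994 m/s
di = 34.16 deg = 0.5962045 rad
dV = 2*V*sin(di/2) = 2*4995.0994*sin(0.2981022)
dV = 2934.1881 m/s = 2.9342 km/s

2.9342 km/s


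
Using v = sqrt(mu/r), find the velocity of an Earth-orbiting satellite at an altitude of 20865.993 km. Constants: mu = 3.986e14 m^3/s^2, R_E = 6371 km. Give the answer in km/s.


r = R_E + alt = 6371.0 + 20865.993 = 27236.9930 km = 2.7236993e+07 m
v = sqrt(mu/r) = sqrt(3.986e14 / 2.7236993e+07) = 3825.5076 m/s = 3.8255 km/s

3.8255 km/s


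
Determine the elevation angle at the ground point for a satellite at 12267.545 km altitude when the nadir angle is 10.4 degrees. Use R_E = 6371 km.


r = R_E + alt = 18638.5450 km
Law of sines in the satellite / Earth-center / ground-point triangle:
  sin(nadir)/R_E = sin(90 + el)/r  =>  cos(el) = (r/R_E)*sin(nadir)
cos(el) = (18638.5450 / 6371.0000) * sin(10.4 deg) = 0.528114
el = arccos(0.528114) = 58.1219 deg
(Earth-central angle = 90 - nadir - el = 21.4781 deg)

58.1219 degrees


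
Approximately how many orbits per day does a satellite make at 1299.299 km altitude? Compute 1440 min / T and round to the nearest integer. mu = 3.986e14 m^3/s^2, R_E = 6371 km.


r = 7.670299e+06 m
T = 2*pi*sqrt(r^3/mu) = 6685.4349 s = 111.4239 min
revs/day = 1440 / 111.4239 = 12.9236
Rounded: 13 revolutions per day

13 revolutions per day


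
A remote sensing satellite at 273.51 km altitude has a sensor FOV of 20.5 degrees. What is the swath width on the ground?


FOV = 20.5 deg = 0.3577925 rad
swath = 2 * alt * tan(FOV/2) = 2 * 273.51 * tan(0.1788962)
swath = 2 * 273.51 * 0.1808295
swath = 98.9173 km

98.9173 km


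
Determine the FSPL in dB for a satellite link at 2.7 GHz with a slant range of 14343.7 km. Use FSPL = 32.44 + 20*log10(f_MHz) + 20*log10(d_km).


f = 2.7 GHz = 2700.0000 MHz
d = 14343.7 km
FSPL = 32.44 + 20*log10(2700.0000) + 20*log10(14343.7)
FSPL = 32.44 + 68.6273 + 83.1332
FSPL = 184.2005 dB

184.2005 dB


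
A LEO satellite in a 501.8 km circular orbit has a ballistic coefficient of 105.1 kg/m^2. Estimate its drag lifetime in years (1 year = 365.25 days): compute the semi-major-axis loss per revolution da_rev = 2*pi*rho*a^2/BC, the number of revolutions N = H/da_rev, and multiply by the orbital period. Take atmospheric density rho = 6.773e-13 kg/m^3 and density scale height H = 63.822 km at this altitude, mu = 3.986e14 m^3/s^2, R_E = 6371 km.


a = R_E + alt = 6872.8000 km = 6.8728e+06 m
da_rev = 2*pi*rho*a^2/BC = 2*pi*6.773e-13*(6.8728e+06)^2/105.1 = 1.912607 m per revolution
N = H/da_rev = 63822.0000 m / 1.912607 m = 33369.1212 revolutions
P = 2*pi*sqrt(a^3/mu) = 5670.3750 s
lifetime = N*P = 33369.1212 * 5670.3750 = 1.8921543e+08 s = 2189.9934 days
years = 2189.9934 / 365.25 = 5.9959 years

5.9959 years


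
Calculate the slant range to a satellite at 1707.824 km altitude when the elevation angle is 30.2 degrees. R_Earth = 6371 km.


h = 1707.824 km, el = 30.2 deg
d = -R_E*sin(el) + sqrt((R_E*sin(el))^2 + 2*R_E*h + h^2)
d = -6371.0000*sin(0.5270894) + sqrt((6371.0000*0.5030199)^2 + 2*6371.0000*1707.824 + 1707.824^2)
d = 2706.9530 km

2706.9530 km


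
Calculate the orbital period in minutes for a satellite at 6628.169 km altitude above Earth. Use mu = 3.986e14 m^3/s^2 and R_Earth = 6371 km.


r = 12999.1690 km = 1.2999169e+07 m
T = 2*pi*sqrt(r^3/mu) = 2*pi*sqrt(2.1965787e+21 / 3.986e14)
T = 14749.7482 s = 245.8291 min

245.8291 minutes


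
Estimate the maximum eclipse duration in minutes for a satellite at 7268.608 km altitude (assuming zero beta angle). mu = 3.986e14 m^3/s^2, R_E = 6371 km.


r = 13639.6080 km
T = 264.2182 min
Eclipse fraction = arcsin(R_E/r)/pi = arcsin(6371.0000/13639.6080)/pi
= arcsin(0.4670955)/pi = 0.1546996
Eclipse duration = 0.1546996 * 264.2182 = 40.8745 min

40.8745 minutes


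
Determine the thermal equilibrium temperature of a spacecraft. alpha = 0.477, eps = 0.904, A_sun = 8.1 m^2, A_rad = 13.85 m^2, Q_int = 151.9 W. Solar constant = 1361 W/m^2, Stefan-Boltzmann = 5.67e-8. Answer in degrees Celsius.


Numerator = alpha*S*A_sun + Q_int = 0.477*1361*8.1 + 151.9 = 5410.3957 W
Denominator = eps*sigma*A_rad = 0.904*5.67e-8*13.85 = 7.0990668e-07 W/K^4
T^4 = 7.6212773e+09 K^4
T = 295.4656 K = 22.3156 C

22.3156 degrees Celsius


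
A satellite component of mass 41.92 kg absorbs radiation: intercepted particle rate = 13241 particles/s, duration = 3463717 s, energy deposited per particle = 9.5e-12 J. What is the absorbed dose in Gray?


Total energy deposited = rate * time * E_per
  = 13241 * 3463717 * 9.5e-12 = 0.4356992 J
Dose = E_total / mass = 0.4356992 / 41.92
Dose = 0.01039359 Gy

0.0104 Gy


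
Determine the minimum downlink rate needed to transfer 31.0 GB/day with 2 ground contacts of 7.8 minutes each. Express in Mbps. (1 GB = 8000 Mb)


total contact time = 2 * 7.8 * 60 = 936.0000 s
data = 31.0 GB = 248000.0000 Mb
rate = 248000.0000 / 936.0000 = 264.9573 Mbps

264.9573 Mbps


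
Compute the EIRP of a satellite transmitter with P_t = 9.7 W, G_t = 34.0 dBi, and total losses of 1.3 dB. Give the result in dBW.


Pt = 9.7 W = 9.8677 dBW
EIRP = Pt_dBW + Gt - losses = 9.8677 + 34.0 - 1.3 = 42.5677 dBW

42.5677 dBW


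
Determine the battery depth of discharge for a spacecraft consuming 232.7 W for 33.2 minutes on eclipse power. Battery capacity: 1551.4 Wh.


E_used = P * t / 60 = 232.7 * 33.2 / 60 = 128.7607 Wh
DOD = E_used / E_total * 100 = 128.7607 / 1551.4 * 100
DOD = 8.2996 %

8.2996 %


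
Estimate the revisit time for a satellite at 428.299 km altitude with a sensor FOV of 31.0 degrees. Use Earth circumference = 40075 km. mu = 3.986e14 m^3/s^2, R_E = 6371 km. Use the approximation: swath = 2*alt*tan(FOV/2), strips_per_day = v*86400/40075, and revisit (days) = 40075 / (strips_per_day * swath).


swath = 2*428.299*tan(0.270526) = 237.5556 km
v = sqrt(mu/r) = 7656.6109 m/s = 7.6566 km/s
strips/day = v*86400/40075 = 7.6566*86400/40075 = 16.5073
coverage/day = strips * swath = 16.5073 * 237.5556 = 3921.4091 km
revisit = 40075 / 3921.4091 = 10.2195 days

10.2195 days


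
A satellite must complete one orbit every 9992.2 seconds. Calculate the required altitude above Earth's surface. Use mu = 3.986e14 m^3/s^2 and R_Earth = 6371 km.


T = 9992.2 s
r = (mu*T^2/(4*pi^2))^(1/3) = (3.986e14 * 9992.2^2 / (4*pi^2))^(1/3)
r = 1.0026898e+07 m = 10026.8980 km
alt = r - R_E = 10026.8980 - 6371 = 3655.8980 km

3655.8980 km


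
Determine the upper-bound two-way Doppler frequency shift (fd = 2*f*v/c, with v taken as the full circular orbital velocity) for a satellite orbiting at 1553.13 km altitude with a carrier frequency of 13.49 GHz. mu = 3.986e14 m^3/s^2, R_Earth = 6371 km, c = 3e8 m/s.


r = 7.92413e+06 m
v = sqrt(mu/r) = 7092.3940 m/s (worst-case radial velocity)
f = 13.49 GHz = 1.349e+10 Hz
fd = 2*f*v/c = 2*1.349e+10*7092.3940/3.0e+08
fd = 637842.6302 Hz

637842.6302 Hz


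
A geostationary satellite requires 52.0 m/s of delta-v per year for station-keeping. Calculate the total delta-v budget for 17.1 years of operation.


dV = rate * years = 52.0 * 17.1
dV = 889.2000 m/s

889.2000 m/s


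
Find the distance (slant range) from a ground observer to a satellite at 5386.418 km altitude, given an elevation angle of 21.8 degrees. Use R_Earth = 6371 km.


h = 5386.418 km, el = 21.8 deg
d = -R_E*sin(el) + sqrt((R_E*sin(el))^2 + 2*R_E*h + h^2)
d = -6371.0000*sin(0.3804818) + sqrt((6371.0000*0.3713678)^2 + 2*6371.0000*5386.418 + 5386.418^2)
d = 7794.9761 km

7794.9761 km


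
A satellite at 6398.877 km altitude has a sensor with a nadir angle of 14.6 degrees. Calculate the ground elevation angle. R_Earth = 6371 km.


r = R_E + alt = 12769.8770 km
Law of sines in the satellite / Earth-center / ground-point triangle:
  sin(nadir)/R_E = sin(90 + el)/r  =>  cos(el) = (r/R_E)*sin(nadir)
cos(el) = (12769.8770 / 6371.0000) * sin(14.6 deg) = 0.5052417
el = arccos(0.5052417) = 59.6526 deg
(Earth-central angle = 90 - nadir - el = 15.7474 deg)

59.6526 degrees


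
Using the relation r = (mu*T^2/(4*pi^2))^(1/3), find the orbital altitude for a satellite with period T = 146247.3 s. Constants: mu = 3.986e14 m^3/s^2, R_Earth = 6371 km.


T = 146247.3 s
r = (mu*T^2/(4*pi^2))^(1/3) = (3.986e14 * 146247.3^2 / (4*pi^2))^(1/3)
r = 5.9995373e+07 m = 59995.3729 km
alt = r - R_E = 59995.3729 - 6371 = 53624.3729 km

53624.3729 km


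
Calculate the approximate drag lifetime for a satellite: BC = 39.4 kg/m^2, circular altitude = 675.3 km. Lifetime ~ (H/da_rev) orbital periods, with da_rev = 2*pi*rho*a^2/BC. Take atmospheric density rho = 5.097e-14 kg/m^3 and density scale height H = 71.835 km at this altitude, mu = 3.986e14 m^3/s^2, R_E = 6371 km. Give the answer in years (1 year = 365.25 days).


a = R_E + alt = 7046.3000 km = 7.0463e+06 m
da_rev = 2*pi*rho*a^2/BC = 2*pi*5.097e-14*(7.0463e+06)^2/39.4 = 0.403571547 m per revolution
N = H/da_rev = 71835.0000 m / 0.403571547 m = 177998.1780 revolutions
P = 2*pi*sqrt(a^3/mu) = 5886.4426 s
lifetime = N*P = 177998.1780 * 5886.4426 = 1.0477761e+09 s = 12127.0378 days
years = 12127.0378 / 365.25 = 33.2020 years

33.2020 years


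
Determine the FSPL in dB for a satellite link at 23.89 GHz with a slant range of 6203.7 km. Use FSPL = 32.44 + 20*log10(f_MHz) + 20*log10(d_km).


f = 23.89 GHz = 23890.0000 MHz
d = 6203.7 km
FSPL = 32.44 + 20*log10(23890.0000) + 20*log10(6203.7)
FSPL = 32.44 + 87.5643 + 75.8530
FSPL = 195.8573 dB

195.8573 dB


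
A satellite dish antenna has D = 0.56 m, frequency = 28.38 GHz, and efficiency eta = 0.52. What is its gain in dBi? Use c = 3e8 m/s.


lambda = c/f = 3e8 / 2.838e+10 = 0.01057082 m
G = eta*(pi*D/lambda)^2 = 0.52*(pi*0.56/0.01057082)^2
G = 14403.2804 (linear)
G = 10*log10(14403.2804) = 41.5846 dBi

41.5846 dBi


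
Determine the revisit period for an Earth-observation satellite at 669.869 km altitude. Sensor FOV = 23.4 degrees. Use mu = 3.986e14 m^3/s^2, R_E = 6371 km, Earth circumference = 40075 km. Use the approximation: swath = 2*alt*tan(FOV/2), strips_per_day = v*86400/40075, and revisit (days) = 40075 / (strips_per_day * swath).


swath = 2*669.869*tan(0.2042035) = 277.4464 km
v = sqrt(mu/r) = 7524.1166 m/s = 7.5241 km/s
strips/day = v*86400/40075 = 7.5241*86400/40075 = 16.2217
coverage/day = strips * swath = 16.2217 * 277.4464 = 4500.6457 km
revisit = 40075 / 4500.6457 = 8.9043 days

8.9043 days


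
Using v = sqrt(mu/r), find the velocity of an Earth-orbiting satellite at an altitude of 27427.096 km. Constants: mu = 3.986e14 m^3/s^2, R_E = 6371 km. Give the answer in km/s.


r = R_E + alt = 6371.0 + 27427.096 = 33798.0960 km = 3.3798096e+07 m
v = sqrt(mu/r) = sqrt(3.986e14 / 3.3798096e+07) = 3434.1758 m/s = 3.4342 km/s

3.4342 km/s


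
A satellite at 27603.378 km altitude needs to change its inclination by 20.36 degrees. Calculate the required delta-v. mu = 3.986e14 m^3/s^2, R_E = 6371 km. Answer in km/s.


r = 33974.3780 km = 3.3974378e+07 m
V = sqrt(mu/r) = 3425.2549 m/s
di = 20.36 deg = 0.355349 rad
dV = 2*V*sin(di/2) = 2*3425.2549*sin(0.1776745)
dV = 1210.7672 m/s = 1.2108 km/s

1.2108 km/s


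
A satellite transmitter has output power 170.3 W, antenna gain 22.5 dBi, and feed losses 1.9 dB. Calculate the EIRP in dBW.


Pt = 170.3 W = 22.3121 dBW
EIRP = Pt_dBW + Gt - losses = 22.3121 + 22.5 - 1.9 = 42.9121 dBW

42.9121 dBW


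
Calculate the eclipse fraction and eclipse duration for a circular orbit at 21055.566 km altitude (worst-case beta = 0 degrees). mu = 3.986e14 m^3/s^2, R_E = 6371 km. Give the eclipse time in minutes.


r = 27426.5660 km
T = 753.3853 min
Eclipse fraction = arcsin(R_E/r)/pi = arcsin(6371.0000/27426.5660)/pi
= arcsin(0.232293)/pi = 0.07462283
Eclipse duration = 0.07462283 * 753.3853 = 56.2197 min

56.2197 minutes


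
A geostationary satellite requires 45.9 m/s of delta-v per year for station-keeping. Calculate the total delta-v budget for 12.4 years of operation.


dV = rate * years = 45.9 * 12.4
dV = 569.1600 m/s

569.1600 m/s


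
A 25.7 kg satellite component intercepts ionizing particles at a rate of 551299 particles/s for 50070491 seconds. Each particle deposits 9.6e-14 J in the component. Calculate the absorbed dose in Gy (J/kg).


Total energy deposited = rate * time * E_per
  = 551299 * 50070491 * 9.6e-14 = 2.6500 J
Dose = E_total / mass = 2.6500 / 25.7
Dose = 0.1031115 Gy

0.1031 Gy


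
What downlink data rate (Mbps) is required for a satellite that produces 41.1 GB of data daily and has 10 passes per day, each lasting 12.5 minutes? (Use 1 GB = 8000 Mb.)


total contact time = 10 * 12.5 * 60 = 7500.0000 s
data = 41.1 GB = 328800.0000 Mb
rate = 328800.0000 / 7500.0000 = 43.8400 Mbps

43.8400 Mbps


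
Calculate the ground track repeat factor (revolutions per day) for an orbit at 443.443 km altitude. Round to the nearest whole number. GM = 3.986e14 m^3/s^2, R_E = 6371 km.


r = 6.814443e+06 m
T = 2*pi*sqrt(r^3/mu) = 5598.3077 s = 93.3051 min
revs/day = 1440 / 93.3051 = 15.4332
Rounded: 15 revolutions per day

15 revolutions per day


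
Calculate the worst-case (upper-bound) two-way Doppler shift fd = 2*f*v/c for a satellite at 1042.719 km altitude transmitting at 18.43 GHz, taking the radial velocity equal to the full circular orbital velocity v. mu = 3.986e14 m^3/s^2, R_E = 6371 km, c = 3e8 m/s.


r = 7.413719e+06 m
v = sqrt(mu/r) = 7332.4749 m/s (worst-case radial velocity)
f = 18.43 GHz = 1.843e+10 Hz
fd = 2*f*v/c = 2*1.843e+10*7332.4749/3.0e+08
fd = 900916.7528 Hz

900916.7528 Hz


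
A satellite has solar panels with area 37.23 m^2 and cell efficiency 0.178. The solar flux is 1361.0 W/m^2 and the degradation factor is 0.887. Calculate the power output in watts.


P = area * eta * S * degradation
P = 37.23 * 0.178 * 1361.0 * 0.887
P = 8000.0884 W

8000.0884 W


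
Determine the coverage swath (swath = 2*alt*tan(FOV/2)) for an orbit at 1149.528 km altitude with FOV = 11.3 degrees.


FOV = 11.3 deg = 0.1972222 rad
swath = 2 * alt * tan(FOV/2) = 2 * 1149.528 * tan(0.0986111)
swath = 2 * 1149.528 * 0.09893199
swath = 227.4502 km

227.4502 km


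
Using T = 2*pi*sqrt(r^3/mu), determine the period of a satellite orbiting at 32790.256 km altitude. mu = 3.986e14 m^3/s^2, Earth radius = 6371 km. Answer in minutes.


r = 39161.2560 km = 3.9161256e+07 m
T = 2*pi*sqrt(r^3/mu) = 2*pi*sqrt(6.0057858e+22 / 3.986e14)
T = 77125.1709 s = 1285.4195 min

1285.4195 minutes


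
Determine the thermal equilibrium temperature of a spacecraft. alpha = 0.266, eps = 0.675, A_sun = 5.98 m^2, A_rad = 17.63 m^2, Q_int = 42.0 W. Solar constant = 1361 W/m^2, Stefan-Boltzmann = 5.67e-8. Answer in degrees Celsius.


Numerator = alpha*S*A_sun + Q_int = 0.266*1361*5.98 + 42.0 = 2206.9155 W
Denominator = eps*sigma*A_rad = 0.675*5.67e-8*17.63 = 6.7474418e-07 W/K^4
T^4 = 3.270744e+09 K^4
T = 239.1452 K = -34.0048 C

-34.0048 degrees Celsius


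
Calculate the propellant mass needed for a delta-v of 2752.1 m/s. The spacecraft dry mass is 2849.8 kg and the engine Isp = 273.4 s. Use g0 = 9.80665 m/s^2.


ve = Isp * g0 = 273.4 * 9.80665 = 2681.138110 m/s
mass ratio = exp(dv/ve) = exp(2752.1/2681.138110) = 2.79118735
m_prop = m_dry * (mr - 1) = 2849.8 * (2.79118735 - 1)
m_prop = 5104.5257 kg

5104.5257 kg


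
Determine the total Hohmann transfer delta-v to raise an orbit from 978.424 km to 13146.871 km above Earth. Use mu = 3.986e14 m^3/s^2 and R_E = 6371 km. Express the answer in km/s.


r1 = 7349.4240 km = 7.349424e+06 m
r2 = 19517.8710 km = 1.9517871e+07 m
dv1 = sqrt(mu/r1)*(sqrt(2*r2/(r1+r2)) - 1) = 1512.4198 m/s
dv2 = sqrt(mu/r2)*(1 - sqrt(2*r1/(r1+r2))) = 1176.5227 m/s
total dv = |dv1| + |dv2| = 1512.4198 + 1176.5227 = 2688.9425 m/s = 2.6889 km/s

2.6889 km/s


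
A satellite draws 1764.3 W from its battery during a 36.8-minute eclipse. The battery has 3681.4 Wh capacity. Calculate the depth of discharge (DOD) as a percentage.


E_used = P * t / 60 = 1764.3 * 36.8 / 60 = 1082.1040 Wh
DOD = E_used / E_total * 100 = 1082.1040 / 3681.4 * 100
DOD = 29.3938 %

29.3938 %


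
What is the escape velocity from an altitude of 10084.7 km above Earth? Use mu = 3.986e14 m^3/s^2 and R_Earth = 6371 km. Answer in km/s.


r = 6371.0 + 10084.7 = 16455.7000 km = 1.64557e+07 m
v_esc = sqrt(2*mu/r) = sqrt(2*3.986e14 / 1.64557e+07)
v_esc = 6960.2600 m/s = 6.9603 km/s

6.9603 km/s


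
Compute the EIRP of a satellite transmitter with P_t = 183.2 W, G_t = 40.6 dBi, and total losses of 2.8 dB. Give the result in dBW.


Pt = 183.2 W = 22.6293 dBW
EIRP = Pt_dBW + Gt - losses = 22.6293 + 40.6 - 2.8 = 60.4293 dBW

60.4293 dBW


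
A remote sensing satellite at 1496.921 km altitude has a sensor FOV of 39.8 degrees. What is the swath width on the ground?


FOV = 39.8 deg = 0.694641 rad
swath = 2 * alt * tan(FOV/2) = 2 * 1496.921 * tan(0.3473205)
swath = 2 * 1496.921 * 0.3619949
swath = 1083.7557 km

1083.7557 km


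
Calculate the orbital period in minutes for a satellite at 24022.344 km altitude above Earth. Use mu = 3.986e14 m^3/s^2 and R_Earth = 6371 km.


r = 30393.3440 km = 3.0393344e+07 m
T = 2*pi*sqrt(r^3/mu) = 2*pi*sqrt(2.8076014e+22 / 3.986e14)
T = 52732.5714 s = 878.8762 min

878.8762 minutes


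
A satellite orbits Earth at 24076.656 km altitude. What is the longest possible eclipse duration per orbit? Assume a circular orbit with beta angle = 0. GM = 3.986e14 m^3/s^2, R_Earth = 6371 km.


r = 30447.6560 km
T = 881.2330 min
Eclipse fraction = arcsin(R_E/r)/pi = arcsin(6371.0000/30447.6560)/pi
= arcsin(0.2092444)/pi = 0.06710041
Eclipse duration = 0.06710041 * 881.2330 = 59.1311 min

59.1311 minutes


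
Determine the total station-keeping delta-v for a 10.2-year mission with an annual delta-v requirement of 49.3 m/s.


dV = rate * years = 49.3 * 10.2
dV = 502.8600 m/s

502.8600 m/s


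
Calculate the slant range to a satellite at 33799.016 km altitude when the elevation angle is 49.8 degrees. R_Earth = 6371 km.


h = 33799.016 km, el = 49.8 deg
d = -R_E*sin(el) + sqrt((R_E*sin(el))^2 + 2*R_E*h + h^2)
d = -6371.0000*sin(0.869174) + sqrt((6371.0000*0.763796)^2 + 2*6371.0000*33799.016 + 33799.016^2)
d = 35092.8333 km

35092.8333 km


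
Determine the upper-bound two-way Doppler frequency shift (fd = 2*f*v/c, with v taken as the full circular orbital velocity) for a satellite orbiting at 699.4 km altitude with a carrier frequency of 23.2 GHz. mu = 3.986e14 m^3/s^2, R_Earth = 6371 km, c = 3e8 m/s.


r = 7.0704e+06 m
v = sqrt(mu/r) = 7508.3871 m/s (worst-case radial velocity)
f = 23.2 GHz = 2.32e+10 Hz
fd = 2*f*v/c = 2*2.32e+10*7508.3871/3.0e+08
fd = 1.1612972e+06 Hz

1.1613e+06 Hz


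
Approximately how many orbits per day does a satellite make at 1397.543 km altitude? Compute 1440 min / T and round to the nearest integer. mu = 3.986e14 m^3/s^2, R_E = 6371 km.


r = 7.768543e+06 m
T = 2*pi*sqrt(r^3/mu) = 6814.2895 s = 113.5715 min
revs/day = 1440 / 113.5715 = 12.6792
Rounded: 13 revolutions per day

13 revolutions per day


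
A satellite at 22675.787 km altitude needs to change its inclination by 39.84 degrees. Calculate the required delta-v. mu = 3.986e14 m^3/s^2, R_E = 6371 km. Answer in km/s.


r = 29046.7870 km = 2.9046787e+07 m
V = sqrt(mu/r) = 3704.4147 m/s
di = 39.84 deg = 0.6953392 rad
dV = 2*V*sin(di/2) = 2*3704.4147*sin(0.3476696)
dV = 2524.2456 m/s = 2.5242 km/s

2.5242 km/s


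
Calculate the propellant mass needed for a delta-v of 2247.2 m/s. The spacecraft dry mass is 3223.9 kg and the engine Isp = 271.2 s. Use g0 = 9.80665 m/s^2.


ve = Isp * g0 = 271.2 * 9.80665 = 2659.563480 m/s
mass ratio = exp(dv/ve) = exp(2247.2/2659.563480) = 2.32786303
m_prop = m_dry * (mr - 1) = 3223.9 * (2.32786303 - 1)
m_prop = 4280.8976 kg

4280.8976 kg


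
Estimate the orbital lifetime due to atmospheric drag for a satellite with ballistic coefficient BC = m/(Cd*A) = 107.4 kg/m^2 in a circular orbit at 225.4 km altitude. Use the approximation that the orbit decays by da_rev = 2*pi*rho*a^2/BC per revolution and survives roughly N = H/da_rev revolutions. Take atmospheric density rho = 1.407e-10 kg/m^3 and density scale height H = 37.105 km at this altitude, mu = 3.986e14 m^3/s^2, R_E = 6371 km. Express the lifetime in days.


a = R_E + alt = 6596.4000 km = 6.5964e+06 m
da_rev = 2*pi*rho*a^2/BC = 2*pi*1.407e-10*(6.5964e+06)^2/107.4 = 358.165418 m per revolution
N = H/da_rev = 37105.0000 m / 358.165418 m = 103.5974 revolutions
P = 2*pi*sqrt(a^3/mu) = 5331.7735 s
lifetime = N*P = 103.5974 * 5331.7735 = 552357.7873 s = 6.3930 days

6.3930 days
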